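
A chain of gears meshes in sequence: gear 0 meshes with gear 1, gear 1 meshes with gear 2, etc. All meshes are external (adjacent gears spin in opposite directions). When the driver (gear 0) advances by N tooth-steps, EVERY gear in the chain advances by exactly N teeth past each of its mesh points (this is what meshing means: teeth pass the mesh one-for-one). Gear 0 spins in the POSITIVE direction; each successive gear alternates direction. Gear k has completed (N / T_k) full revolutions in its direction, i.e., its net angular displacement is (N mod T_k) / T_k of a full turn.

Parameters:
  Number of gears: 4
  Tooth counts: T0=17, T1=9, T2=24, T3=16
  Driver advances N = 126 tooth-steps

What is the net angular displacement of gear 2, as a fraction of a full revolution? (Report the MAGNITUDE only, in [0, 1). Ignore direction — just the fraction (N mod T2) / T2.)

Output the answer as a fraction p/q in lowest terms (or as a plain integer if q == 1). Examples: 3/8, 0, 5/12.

Chain of 4 gears, tooth counts: [17, 9, 24, 16]
  gear 0: T0=17, direction=positive, advance = 126 mod 17 = 7 teeth = 7/17 turn
  gear 1: T1=9, direction=negative, advance = 126 mod 9 = 0 teeth = 0/9 turn
  gear 2: T2=24, direction=positive, advance = 126 mod 24 = 6 teeth = 6/24 turn
  gear 3: T3=16, direction=negative, advance = 126 mod 16 = 14 teeth = 14/16 turn
Gear 2: 126 mod 24 = 6
Fraction = 6 / 24 = 1/4 (gcd(6,24)=6) = 1/4

Answer: 1/4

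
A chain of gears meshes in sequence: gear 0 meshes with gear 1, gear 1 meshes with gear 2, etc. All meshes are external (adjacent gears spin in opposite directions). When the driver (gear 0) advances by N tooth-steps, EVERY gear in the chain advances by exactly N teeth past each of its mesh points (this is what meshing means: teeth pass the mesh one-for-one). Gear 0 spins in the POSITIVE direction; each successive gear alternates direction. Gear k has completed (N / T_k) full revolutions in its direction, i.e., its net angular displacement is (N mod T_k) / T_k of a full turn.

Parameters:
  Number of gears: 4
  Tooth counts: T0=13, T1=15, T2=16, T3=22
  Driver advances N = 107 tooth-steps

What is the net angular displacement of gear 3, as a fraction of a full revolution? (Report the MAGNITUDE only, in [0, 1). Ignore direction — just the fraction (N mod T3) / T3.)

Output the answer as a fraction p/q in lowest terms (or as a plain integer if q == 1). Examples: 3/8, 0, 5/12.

Chain of 4 gears, tooth counts: [13, 15, 16, 22]
  gear 0: T0=13, direction=positive, advance = 107 mod 13 = 3 teeth = 3/13 turn
  gear 1: T1=15, direction=negative, advance = 107 mod 15 = 2 teeth = 2/15 turn
  gear 2: T2=16, direction=positive, advance = 107 mod 16 = 11 teeth = 11/16 turn
  gear 3: T3=22, direction=negative, advance = 107 mod 22 = 19 teeth = 19/22 turn
Gear 3: 107 mod 22 = 19
Fraction = 19 / 22 = 19/22 (gcd(19,22)=1) = 19/22

Answer: 19/22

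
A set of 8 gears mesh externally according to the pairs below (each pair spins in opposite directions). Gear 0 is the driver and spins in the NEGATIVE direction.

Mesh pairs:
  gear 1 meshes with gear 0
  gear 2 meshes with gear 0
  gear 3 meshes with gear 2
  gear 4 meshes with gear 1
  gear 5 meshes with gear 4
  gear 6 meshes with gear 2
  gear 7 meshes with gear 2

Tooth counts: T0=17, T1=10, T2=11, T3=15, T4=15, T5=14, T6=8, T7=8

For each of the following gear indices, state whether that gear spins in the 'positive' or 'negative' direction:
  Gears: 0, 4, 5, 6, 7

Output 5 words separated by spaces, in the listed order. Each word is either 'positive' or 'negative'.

Answer: negative negative positive negative negative

Derivation:
Gear 0 (driver): negative (depth 0)
  gear 1: meshes with gear 0 -> depth 1 -> positive (opposite of gear 0)
  gear 2: meshes with gear 0 -> depth 1 -> positive (opposite of gear 0)
  gear 3: meshes with gear 2 -> depth 2 -> negative (opposite of gear 2)
  gear 4: meshes with gear 1 -> depth 2 -> negative (opposite of gear 1)
  gear 5: meshes with gear 4 -> depth 3 -> positive (opposite of gear 4)
  gear 6: meshes with gear 2 -> depth 2 -> negative (opposite of gear 2)
  gear 7: meshes with gear 2 -> depth 2 -> negative (opposite of gear 2)
Queried indices 0, 4, 5, 6, 7 -> negative, negative, positive, negative, negative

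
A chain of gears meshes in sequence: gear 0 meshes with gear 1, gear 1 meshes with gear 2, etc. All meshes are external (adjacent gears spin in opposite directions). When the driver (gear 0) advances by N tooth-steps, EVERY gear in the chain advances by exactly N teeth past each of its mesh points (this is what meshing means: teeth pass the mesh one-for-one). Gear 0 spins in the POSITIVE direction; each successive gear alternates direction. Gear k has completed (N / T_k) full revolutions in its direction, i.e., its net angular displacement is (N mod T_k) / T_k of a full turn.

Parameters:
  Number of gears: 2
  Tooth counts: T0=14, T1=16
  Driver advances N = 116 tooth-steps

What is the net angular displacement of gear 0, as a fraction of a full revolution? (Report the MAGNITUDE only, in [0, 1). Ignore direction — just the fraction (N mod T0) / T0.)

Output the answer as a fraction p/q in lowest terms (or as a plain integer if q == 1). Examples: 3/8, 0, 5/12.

Chain of 2 gears, tooth counts: [14, 16]
  gear 0: T0=14, direction=positive, advance = 116 mod 14 = 4 teeth = 4/14 turn
  gear 1: T1=16, direction=negative, advance = 116 mod 16 = 4 teeth = 4/16 turn
Gear 0: 116 mod 14 = 4
Fraction = 4 / 14 = 2/7 (gcd(4,14)=2) = 2/7

Answer: 2/7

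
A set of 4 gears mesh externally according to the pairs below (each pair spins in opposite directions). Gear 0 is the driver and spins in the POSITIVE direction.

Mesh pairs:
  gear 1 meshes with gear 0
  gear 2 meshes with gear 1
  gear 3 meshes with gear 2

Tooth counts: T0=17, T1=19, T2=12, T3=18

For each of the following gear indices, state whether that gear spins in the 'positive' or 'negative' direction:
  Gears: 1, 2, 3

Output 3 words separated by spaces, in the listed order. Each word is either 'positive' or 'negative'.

Answer: negative positive negative

Derivation:
Gear 0 (driver): positive (depth 0)
  gear 1: meshes with gear 0 -> depth 1 -> negative (opposite of gear 0)
  gear 2: meshes with gear 1 -> depth 2 -> positive (opposite of gear 1)
  gear 3: meshes with gear 2 -> depth 3 -> negative (opposite of gear 2)
Queried indices 1, 2, 3 -> negative, positive, negative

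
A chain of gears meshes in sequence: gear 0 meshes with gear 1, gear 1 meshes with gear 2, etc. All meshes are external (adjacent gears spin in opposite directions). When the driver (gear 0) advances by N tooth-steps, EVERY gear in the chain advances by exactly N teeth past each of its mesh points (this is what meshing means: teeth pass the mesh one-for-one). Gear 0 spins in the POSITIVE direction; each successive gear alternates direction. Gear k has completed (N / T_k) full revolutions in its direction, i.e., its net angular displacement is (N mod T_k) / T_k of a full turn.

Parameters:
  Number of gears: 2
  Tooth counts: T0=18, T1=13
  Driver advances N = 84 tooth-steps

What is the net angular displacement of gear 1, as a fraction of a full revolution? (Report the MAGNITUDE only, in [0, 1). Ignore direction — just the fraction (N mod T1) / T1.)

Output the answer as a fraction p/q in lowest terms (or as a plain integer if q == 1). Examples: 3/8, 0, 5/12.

Answer: 6/13

Derivation:
Chain of 2 gears, tooth counts: [18, 13]
  gear 0: T0=18, direction=positive, advance = 84 mod 18 = 12 teeth = 12/18 turn
  gear 1: T1=13, direction=negative, advance = 84 mod 13 = 6 teeth = 6/13 turn
Gear 1: 84 mod 13 = 6
Fraction = 6 / 13 = 6/13 (gcd(6,13)=1) = 6/13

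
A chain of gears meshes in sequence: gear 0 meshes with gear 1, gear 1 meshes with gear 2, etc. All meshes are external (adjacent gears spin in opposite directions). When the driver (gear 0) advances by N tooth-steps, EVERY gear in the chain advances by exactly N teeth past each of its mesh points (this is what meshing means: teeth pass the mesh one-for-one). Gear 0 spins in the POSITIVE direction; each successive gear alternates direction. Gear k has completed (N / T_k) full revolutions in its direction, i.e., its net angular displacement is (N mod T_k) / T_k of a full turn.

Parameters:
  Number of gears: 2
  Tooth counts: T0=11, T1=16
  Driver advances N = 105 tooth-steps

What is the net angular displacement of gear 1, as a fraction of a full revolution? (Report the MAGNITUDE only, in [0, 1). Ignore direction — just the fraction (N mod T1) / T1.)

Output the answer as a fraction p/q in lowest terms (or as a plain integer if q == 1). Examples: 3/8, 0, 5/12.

Chain of 2 gears, tooth counts: [11, 16]
  gear 0: T0=11, direction=positive, advance = 105 mod 11 = 6 teeth = 6/11 turn
  gear 1: T1=16, direction=negative, advance = 105 mod 16 = 9 teeth = 9/16 turn
Gear 1: 105 mod 16 = 9
Fraction = 9 / 16 = 9/16 (gcd(9,16)=1) = 9/16

Answer: 9/16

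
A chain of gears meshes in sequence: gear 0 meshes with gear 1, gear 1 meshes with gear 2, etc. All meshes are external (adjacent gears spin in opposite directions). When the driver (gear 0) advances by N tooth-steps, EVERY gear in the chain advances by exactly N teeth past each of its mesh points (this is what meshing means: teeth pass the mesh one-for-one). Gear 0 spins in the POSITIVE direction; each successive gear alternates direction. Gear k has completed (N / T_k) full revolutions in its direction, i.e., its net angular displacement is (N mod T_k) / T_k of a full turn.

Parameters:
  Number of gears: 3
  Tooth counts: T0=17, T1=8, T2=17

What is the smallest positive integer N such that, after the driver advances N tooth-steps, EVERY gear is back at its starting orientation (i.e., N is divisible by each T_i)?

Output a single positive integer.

Answer: 136

Derivation:
Gear k returns to start when N is a multiple of T_k.
All gears at start simultaneously when N is a common multiple of [17, 8, 17]; the smallest such N is lcm(17, 8, 17).
Start: lcm = T0 = 17
Fold in T1=8: gcd(17, 8) = 1; lcm(17, 8) = 17 * 8 / 1 = 136 / 1 = 136
Fold in T2=17: gcd(136, 17) = 17; lcm(136, 17) = 136 * 17 / 17 = 2312 / 17 = 136
Full cycle length = 136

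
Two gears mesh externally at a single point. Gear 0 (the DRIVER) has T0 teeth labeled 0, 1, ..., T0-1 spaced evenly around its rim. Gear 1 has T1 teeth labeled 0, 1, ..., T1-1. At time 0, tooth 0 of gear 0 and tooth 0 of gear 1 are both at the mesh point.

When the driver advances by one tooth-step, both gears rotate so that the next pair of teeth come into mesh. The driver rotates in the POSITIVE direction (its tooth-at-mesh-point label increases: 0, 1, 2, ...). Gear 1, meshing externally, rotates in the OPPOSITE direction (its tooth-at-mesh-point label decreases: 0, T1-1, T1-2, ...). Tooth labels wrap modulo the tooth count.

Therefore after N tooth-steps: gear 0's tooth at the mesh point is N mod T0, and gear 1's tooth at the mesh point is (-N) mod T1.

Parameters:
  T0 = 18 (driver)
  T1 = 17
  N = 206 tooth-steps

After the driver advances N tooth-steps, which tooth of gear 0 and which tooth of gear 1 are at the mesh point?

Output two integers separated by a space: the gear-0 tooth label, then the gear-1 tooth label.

Gear 0 (driver, T0=18): tooth at mesh = N mod T0
  206 = 11 * 18 + 8, so 206 mod 18 = 8
  gear 0 tooth = 8
Gear 1 (driven, T1=17): tooth at mesh = (-N) mod T1
  206 = 12 * 17 + 2, so 206 mod 17 = 2
  (-206) mod 17 = (-2) mod 17 = 17 - 2 = 15
Mesh after 206 steps: gear-0 tooth 8 meets gear-1 tooth 15

Answer: 8 15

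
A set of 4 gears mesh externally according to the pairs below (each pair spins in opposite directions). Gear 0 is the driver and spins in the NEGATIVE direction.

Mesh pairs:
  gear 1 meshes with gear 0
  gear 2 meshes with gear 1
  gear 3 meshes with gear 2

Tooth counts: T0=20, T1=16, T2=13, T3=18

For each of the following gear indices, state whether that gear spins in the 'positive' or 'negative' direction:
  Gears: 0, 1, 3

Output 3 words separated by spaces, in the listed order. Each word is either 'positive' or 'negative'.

Gear 0 (driver): negative (depth 0)
  gear 1: meshes with gear 0 -> depth 1 -> positive (opposite of gear 0)
  gear 2: meshes with gear 1 -> depth 2 -> negative (opposite of gear 1)
  gear 3: meshes with gear 2 -> depth 3 -> positive (opposite of gear 2)
Queried indices 0, 1, 3 -> negative, positive, positive

Answer: negative positive positive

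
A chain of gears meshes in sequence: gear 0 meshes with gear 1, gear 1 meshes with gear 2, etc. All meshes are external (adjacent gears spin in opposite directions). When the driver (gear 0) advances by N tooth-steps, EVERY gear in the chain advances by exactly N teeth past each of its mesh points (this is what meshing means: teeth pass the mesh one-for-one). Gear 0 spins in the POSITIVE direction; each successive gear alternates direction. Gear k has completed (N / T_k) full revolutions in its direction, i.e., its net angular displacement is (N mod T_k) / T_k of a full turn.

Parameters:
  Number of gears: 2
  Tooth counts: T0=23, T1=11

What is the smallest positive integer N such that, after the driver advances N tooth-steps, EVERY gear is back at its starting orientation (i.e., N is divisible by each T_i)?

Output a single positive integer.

Gear k returns to start when N is a multiple of T_k.
All gears at start simultaneously when N is a common multiple of [23, 11]; the smallest such N is lcm(23, 11).
Start: lcm = T0 = 23
Fold in T1=11: gcd(23, 11) = 1; lcm(23, 11) = 23 * 11 / 1 = 253 / 1 = 253
Full cycle length = 253

Answer: 253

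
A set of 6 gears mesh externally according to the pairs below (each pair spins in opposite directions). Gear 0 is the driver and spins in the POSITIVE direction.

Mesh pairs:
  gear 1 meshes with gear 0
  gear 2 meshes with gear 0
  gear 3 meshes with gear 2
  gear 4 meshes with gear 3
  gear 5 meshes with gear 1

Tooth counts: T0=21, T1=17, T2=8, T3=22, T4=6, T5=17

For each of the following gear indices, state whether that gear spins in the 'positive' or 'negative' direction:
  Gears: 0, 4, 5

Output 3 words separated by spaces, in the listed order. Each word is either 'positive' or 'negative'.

Answer: positive negative positive

Derivation:
Gear 0 (driver): positive (depth 0)
  gear 1: meshes with gear 0 -> depth 1 -> negative (opposite of gear 0)
  gear 2: meshes with gear 0 -> depth 1 -> negative (opposite of gear 0)
  gear 3: meshes with gear 2 -> depth 2 -> positive (opposite of gear 2)
  gear 4: meshes with gear 3 -> depth 3 -> negative (opposite of gear 3)
  gear 5: meshes with gear 1 -> depth 2 -> positive (opposite of gear 1)
Queried indices 0, 4, 5 -> positive, negative, positive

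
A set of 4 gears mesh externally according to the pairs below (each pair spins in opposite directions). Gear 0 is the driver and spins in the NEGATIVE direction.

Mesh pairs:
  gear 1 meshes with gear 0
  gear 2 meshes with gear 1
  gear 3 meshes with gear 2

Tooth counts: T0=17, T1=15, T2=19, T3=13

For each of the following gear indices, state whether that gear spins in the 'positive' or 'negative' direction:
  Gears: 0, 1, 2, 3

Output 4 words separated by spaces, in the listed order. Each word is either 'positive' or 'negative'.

Gear 0 (driver): negative (depth 0)
  gear 1: meshes with gear 0 -> depth 1 -> positive (opposite of gear 0)
  gear 2: meshes with gear 1 -> depth 2 -> negative (opposite of gear 1)
  gear 3: meshes with gear 2 -> depth 3 -> positive (opposite of gear 2)
Queried indices 0, 1, 2, 3 -> negative, positive, negative, positive

Answer: negative positive negative positive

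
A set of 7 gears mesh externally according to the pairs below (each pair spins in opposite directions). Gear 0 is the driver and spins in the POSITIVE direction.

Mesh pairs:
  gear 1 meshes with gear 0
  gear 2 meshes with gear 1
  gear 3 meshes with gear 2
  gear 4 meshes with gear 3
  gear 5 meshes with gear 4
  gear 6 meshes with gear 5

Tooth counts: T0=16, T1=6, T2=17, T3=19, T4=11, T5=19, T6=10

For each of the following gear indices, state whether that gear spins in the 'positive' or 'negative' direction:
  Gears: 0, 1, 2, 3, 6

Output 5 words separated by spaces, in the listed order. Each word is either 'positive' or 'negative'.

Answer: positive negative positive negative positive

Derivation:
Gear 0 (driver): positive (depth 0)
  gear 1: meshes with gear 0 -> depth 1 -> negative (opposite of gear 0)
  gear 2: meshes with gear 1 -> depth 2 -> positive (opposite of gear 1)
  gear 3: meshes with gear 2 -> depth 3 -> negative (opposite of gear 2)
  gear 4: meshes with gear 3 -> depth 4 -> positive (opposite of gear 3)
  gear 5: meshes with gear 4 -> depth 5 -> negative (opposite of gear 4)
  gear 6: meshes with gear 5 -> depth 6 -> positive (opposite of gear 5)
Queried indices 0, 1, 2, 3, 6 -> positive, negative, positive, negative, positive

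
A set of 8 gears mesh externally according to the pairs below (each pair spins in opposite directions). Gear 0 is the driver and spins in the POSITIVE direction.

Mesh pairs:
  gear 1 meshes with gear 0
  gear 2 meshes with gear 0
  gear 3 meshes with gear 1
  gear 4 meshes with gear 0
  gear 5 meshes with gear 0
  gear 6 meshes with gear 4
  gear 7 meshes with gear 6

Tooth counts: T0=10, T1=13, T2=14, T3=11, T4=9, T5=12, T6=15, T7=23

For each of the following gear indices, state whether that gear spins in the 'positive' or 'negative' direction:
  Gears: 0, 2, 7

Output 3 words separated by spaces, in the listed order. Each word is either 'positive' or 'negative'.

Answer: positive negative negative

Derivation:
Gear 0 (driver): positive (depth 0)
  gear 1: meshes with gear 0 -> depth 1 -> negative (opposite of gear 0)
  gear 2: meshes with gear 0 -> depth 1 -> negative (opposite of gear 0)
  gear 3: meshes with gear 1 -> depth 2 -> positive (opposite of gear 1)
  gear 4: meshes with gear 0 -> depth 1 -> negative (opposite of gear 0)
  gear 5: meshes with gear 0 -> depth 1 -> negative (opposite of gear 0)
  gear 6: meshes with gear 4 -> depth 2 -> positive (opposite of gear 4)
  gear 7: meshes with gear 6 -> depth 3 -> negative (opposite of gear 6)
Queried indices 0, 2, 7 -> positive, negative, negative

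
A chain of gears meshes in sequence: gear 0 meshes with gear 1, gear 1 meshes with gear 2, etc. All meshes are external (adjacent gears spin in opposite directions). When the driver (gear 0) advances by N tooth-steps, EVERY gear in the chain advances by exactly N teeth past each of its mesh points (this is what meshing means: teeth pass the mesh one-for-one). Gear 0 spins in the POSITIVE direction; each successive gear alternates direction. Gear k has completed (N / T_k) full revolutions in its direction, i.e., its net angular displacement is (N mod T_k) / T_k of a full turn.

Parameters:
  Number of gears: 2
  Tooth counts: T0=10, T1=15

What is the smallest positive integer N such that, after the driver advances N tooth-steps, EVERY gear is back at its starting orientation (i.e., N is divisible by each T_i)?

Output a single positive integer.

Answer: 30

Derivation:
Gear k returns to start when N is a multiple of T_k.
All gears at start simultaneously when N is a common multiple of [10, 15]; the smallest such N is lcm(10, 15).
Start: lcm = T0 = 10
Fold in T1=15: gcd(10, 15) = 5; lcm(10, 15) = 10 * 15 / 5 = 150 / 5 = 30
Full cycle length = 30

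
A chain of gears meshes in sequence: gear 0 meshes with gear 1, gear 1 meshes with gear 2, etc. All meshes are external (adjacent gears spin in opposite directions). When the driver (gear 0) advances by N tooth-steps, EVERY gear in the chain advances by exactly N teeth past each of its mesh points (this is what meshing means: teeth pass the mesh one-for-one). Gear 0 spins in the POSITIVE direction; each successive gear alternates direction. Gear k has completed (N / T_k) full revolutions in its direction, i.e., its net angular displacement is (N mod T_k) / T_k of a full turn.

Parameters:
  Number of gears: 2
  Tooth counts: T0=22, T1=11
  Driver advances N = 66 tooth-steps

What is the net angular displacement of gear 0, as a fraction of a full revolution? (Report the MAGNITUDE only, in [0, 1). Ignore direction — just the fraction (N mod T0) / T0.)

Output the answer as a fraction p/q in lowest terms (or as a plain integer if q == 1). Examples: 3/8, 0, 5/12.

Chain of 2 gears, tooth counts: [22, 11]
  gear 0: T0=22, direction=positive, advance = 66 mod 22 = 0 teeth = 0/22 turn
  gear 1: T1=11, direction=negative, advance = 66 mod 11 = 0 teeth = 0/11 turn
Gear 0: 66 mod 22 = 0
Fraction = 0 / 22 = 0/1 (gcd(0,22)=22) = 0

Answer: 0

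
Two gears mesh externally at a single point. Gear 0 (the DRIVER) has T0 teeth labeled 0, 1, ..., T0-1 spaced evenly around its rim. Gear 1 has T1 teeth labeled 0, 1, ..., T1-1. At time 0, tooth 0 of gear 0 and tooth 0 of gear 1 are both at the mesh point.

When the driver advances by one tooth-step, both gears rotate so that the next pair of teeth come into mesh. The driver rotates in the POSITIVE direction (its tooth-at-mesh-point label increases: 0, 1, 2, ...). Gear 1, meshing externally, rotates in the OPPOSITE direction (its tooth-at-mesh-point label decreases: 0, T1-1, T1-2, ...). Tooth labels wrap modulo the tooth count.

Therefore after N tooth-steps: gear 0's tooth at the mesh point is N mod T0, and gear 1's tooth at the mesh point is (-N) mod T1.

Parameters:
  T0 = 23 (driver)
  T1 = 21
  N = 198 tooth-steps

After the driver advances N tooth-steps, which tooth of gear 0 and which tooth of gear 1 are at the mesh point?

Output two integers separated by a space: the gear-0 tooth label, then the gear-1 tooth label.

Answer: 14 12

Derivation:
Gear 0 (driver, T0=23): tooth at mesh = N mod T0
  198 = 8 * 23 + 14, so 198 mod 23 = 14
  gear 0 tooth = 14
Gear 1 (driven, T1=21): tooth at mesh = (-N) mod T1
  198 = 9 * 21 + 9, so 198 mod 21 = 9
  (-198) mod 21 = (-9) mod 21 = 21 - 9 = 12
Mesh after 198 steps: gear-0 tooth 14 meets gear-1 tooth 12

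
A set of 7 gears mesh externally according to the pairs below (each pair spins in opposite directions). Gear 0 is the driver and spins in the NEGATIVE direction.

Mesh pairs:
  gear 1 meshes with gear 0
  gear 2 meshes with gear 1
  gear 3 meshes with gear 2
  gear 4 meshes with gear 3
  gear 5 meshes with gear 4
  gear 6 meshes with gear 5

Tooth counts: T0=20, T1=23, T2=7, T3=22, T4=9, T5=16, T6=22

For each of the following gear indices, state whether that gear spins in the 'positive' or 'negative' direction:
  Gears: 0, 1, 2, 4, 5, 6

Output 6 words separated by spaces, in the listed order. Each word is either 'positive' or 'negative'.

Gear 0 (driver): negative (depth 0)
  gear 1: meshes with gear 0 -> depth 1 -> positive (opposite of gear 0)
  gear 2: meshes with gear 1 -> depth 2 -> negative (opposite of gear 1)
  gear 3: meshes with gear 2 -> depth 3 -> positive (opposite of gear 2)
  gear 4: meshes with gear 3 -> depth 4 -> negative (opposite of gear 3)
  gear 5: meshes with gear 4 -> depth 5 -> positive (opposite of gear 4)
  gear 6: meshes with gear 5 -> depth 6 -> negative (opposite of gear 5)
Queried indices 0, 1, 2, 4, 5, 6 -> negative, positive, negative, negative, positive, negative

Answer: negative positive negative negative positive negative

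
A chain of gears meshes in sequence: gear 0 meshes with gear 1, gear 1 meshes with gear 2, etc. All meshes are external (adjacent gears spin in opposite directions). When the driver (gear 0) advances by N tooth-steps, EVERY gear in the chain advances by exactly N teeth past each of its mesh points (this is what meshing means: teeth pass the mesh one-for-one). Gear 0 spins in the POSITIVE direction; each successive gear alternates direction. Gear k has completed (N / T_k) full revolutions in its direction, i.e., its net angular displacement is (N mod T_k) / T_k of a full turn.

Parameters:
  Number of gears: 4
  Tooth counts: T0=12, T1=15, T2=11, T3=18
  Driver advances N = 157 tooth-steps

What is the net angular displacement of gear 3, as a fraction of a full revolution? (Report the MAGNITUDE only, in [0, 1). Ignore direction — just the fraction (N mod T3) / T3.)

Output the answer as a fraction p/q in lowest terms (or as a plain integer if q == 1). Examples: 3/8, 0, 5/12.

Answer: 13/18

Derivation:
Chain of 4 gears, tooth counts: [12, 15, 11, 18]
  gear 0: T0=12, direction=positive, advance = 157 mod 12 = 1 teeth = 1/12 turn
  gear 1: T1=15, direction=negative, advance = 157 mod 15 = 7 teeth = 7/15 turn
  gear 2: T2=11, direction=positive, advance = 157 mod 11 = 3 teeth = 3/11 turn
  gear 3: T3=18, direction=negative, advance = 157 mod 18 = 13 teeth = 13/18 turn
Gear 3: 157 mod 18 = 13
Fraction = 13 / 18 = 13/18 (gcd(13,18)=1) = 13/18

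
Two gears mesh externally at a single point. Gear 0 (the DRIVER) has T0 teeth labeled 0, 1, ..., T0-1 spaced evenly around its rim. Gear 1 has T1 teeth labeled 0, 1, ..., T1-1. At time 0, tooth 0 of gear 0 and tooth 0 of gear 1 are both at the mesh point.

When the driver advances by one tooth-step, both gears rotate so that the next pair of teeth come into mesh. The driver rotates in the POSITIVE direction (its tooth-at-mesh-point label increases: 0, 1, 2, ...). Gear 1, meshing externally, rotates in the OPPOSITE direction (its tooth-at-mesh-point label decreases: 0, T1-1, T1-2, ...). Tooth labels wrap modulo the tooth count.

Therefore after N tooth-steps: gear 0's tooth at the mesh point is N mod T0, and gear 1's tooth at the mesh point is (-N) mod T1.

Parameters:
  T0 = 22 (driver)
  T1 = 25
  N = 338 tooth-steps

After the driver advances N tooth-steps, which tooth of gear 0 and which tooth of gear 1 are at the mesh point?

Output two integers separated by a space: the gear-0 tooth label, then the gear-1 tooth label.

Gear 0 (driver, T0=22): tooth at mesh = N mod T0
  338 = 15 * 22 + 8, so 338 mod 22 = 8
  gear 0 tooth = 8
Gear 1 (driven, T1=25): tooth at mesh = (-N) mod T1
  338 = 13 * 25 + 13, so 338 mod 25 = 13
  (-338) mod 25 = (-13) mod 25 = 25 - 13 = 12
Mesh after 338 steps: gear-0 tooth 8 meets gear-1 tooth 12

Answer: 8 12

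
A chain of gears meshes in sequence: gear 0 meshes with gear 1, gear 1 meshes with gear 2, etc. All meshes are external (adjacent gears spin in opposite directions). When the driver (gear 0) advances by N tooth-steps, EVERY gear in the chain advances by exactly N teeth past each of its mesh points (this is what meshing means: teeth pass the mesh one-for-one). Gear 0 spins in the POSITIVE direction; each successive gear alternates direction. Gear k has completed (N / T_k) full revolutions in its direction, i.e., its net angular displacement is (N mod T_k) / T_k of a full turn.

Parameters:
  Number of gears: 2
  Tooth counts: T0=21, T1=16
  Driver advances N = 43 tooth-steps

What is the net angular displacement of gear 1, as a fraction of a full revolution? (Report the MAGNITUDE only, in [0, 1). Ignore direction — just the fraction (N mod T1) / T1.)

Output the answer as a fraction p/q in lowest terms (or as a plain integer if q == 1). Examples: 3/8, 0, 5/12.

Chain of 2 gears, tooth counts: [21, 16]
  gear 0: T0=21, direction=positive, advance = 43 mod 21 = 1 teeth = 1/21 turn
  gear 1: T1=16, direction=negative, advance = 43 mod 16 = 11 teeth = 11/16 turn
Gear 1: 43 mod 16 = 11
Fraction = 11 / 16 = 11/16 (gcd(11,16)=1) = 11/16

Answer: 11/16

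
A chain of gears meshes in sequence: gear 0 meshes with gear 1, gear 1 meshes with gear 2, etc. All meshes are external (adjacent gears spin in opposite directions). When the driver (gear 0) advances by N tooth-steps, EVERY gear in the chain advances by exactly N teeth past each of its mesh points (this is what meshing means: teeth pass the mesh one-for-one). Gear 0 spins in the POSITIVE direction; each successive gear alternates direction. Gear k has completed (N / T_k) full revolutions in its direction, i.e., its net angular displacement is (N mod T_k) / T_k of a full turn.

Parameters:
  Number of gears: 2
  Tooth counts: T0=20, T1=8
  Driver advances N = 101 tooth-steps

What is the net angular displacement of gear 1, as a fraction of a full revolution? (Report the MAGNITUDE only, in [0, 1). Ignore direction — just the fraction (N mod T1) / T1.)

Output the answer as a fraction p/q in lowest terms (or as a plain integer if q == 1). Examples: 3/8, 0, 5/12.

Answer: 5/8

Derivation:
Chain of 2 gears, tooth counts: [20, 8]
  gear 0: T0=20, direction=positive, advance = 101 mod 20 = 1 teeth = 1/20 turn
  gear 1: T1=8, direction=negative, advance = 101 mod 8 = 5 teeth = 5/8 turn
Gear 1: 101 mod 8 = 5
Fraction = 5 / 8 = 5/8 (gcd(5,8)=1) = 5/8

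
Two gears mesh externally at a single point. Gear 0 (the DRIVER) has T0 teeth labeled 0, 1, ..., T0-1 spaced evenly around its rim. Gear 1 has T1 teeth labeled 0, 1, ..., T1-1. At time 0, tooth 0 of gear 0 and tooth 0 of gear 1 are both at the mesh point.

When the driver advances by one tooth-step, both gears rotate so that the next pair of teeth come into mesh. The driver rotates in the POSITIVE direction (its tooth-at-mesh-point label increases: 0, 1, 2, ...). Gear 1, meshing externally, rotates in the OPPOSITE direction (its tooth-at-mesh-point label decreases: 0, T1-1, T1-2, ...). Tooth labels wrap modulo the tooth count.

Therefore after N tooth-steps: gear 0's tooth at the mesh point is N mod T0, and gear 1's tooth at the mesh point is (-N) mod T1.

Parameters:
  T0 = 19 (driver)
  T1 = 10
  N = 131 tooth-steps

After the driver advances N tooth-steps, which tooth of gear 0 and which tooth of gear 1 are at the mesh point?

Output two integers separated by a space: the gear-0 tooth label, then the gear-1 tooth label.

Answer: 17 9

Derivation:
Gear 0 (driver, T0=19): tooth at mesh = N mod T0
  131 = 6 * 19 + 17, so 131 mod 19 = 17
  gear 0 tooth = 17
Gear 1 (driven, T1=10): tooth at mesh = (-N) mod T1
  131 = 13 * 10 + 1, so 131 mod 10 = 1
  (-131) mod 10 = (-1) mod 10 = 10 - 1 = 9
Mesh after 131 steps: gear-0 tooth 17 meets gear-1 tooth 9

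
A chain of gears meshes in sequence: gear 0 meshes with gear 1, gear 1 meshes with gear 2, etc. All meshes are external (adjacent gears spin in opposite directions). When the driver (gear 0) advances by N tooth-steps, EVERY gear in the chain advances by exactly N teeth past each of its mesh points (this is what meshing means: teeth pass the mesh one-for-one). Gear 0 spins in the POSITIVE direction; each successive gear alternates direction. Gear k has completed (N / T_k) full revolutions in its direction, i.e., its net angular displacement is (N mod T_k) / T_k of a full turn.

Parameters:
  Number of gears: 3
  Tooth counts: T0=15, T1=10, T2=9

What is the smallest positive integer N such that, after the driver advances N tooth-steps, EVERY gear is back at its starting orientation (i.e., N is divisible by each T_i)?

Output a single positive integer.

Gear k returns to start when N is a multiple of T_k.
All gears at start simultaneously when N is a common multiple of [15, 10, 9]; the smallest such N is lcm(15, 10, 9).
Start: lcm = T0 = 15
Fold in T1=10: gcd(15, 10) = 5; lcm(15, 10) = 15 * 10 / 5 = 150 / 5 = 30
Fold in T2=9: gcd(30, 9) = 3; lcm(30, 9) = 30 * 9 / 3 = 270 / 3 = 90
Full cycle length = 90

Answer: 90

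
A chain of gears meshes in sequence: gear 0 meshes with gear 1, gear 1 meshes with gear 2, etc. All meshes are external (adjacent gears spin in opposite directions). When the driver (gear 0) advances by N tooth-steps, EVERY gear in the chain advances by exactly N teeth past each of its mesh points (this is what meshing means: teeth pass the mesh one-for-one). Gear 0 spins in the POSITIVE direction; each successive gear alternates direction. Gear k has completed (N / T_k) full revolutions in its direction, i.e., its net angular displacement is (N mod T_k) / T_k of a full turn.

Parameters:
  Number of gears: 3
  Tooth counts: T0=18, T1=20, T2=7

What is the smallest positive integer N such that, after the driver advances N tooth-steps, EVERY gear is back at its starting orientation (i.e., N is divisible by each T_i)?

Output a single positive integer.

Answer: 1260

Derivation:
Gear k returns to start when N is a multiple of T_k.
All gears at start simultaneously when N is a common multiple of [18, 20, 7]; the smallest such N is lcm(18, 20, 7).
Start: lcm = T0 = 18
Fold in T1=20: gcd(18, 20) = 2; lcm(18, 20) = 18 * 20 / 2 = 360 / 2 = 180
Fold in T2=7: gcd(180, 7) = 1; lcm(180, 7) = 180 * 7 / 1 = 1260 / 1 = 1260
Full cycle length = 1260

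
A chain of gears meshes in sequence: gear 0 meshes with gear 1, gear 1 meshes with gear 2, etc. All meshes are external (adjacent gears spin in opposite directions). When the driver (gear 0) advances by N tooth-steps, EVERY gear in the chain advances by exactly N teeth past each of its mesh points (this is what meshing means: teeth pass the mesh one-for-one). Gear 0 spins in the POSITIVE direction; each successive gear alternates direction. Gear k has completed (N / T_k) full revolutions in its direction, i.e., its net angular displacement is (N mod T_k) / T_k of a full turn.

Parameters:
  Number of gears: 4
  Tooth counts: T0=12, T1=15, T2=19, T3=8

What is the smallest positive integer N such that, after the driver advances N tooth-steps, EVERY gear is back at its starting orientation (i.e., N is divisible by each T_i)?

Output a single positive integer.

Gear k returns to start when N is a multiple of T_k.
All gears at start simultaneously when N is a common multiple of [12, 15, 19, 8]; the smallest such N is lcm(12, 15, 19, 8).
Start: lcm = T0 = 12
Fold in T1=15: gcd(12, 15) = 3; lcm(12, 15) = 12 * 15 / 3 = 180 / 3 = 60
Fold in T2=19: gcd(60, 19) = 1; lcm(60, 19) = 60 * 19 / 1 = 1140 / 1 = 1140
Fold in T3=8: gcd(1140, 8) = 4; lcm(1140, 8) = 1140 * 8 / 4 = 9120 / 4 = 2280
Full cycle length = 2280

Answer: 2280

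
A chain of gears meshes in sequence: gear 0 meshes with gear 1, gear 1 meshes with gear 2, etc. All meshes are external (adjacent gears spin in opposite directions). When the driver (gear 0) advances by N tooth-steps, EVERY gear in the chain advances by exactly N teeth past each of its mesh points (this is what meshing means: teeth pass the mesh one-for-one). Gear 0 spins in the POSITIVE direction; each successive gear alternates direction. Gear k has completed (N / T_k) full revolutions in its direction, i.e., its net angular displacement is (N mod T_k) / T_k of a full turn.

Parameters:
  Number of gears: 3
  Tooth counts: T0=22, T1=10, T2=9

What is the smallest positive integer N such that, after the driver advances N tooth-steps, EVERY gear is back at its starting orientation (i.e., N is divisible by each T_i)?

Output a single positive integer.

Answer: 990

Derivation:
Gear k returns to start when N is a multiple of T_k.
All gears at start simultaneously when N is a common multiple of [22, 10, 9]; the smallest such N is lcm(22, 10, 9).
Start: lcm = T0 = 22
Fold in T1=10: gcd(22, 10) = 2; lcm(22, 10) = 22 * 10 / 2 = 220 / 2 = 110
Fold in T2=9: gcd(110, 9) = 1; lcm(110, 9) = 110 * 9 / 1 = 990 / 1 = 990
Full cycle length = 990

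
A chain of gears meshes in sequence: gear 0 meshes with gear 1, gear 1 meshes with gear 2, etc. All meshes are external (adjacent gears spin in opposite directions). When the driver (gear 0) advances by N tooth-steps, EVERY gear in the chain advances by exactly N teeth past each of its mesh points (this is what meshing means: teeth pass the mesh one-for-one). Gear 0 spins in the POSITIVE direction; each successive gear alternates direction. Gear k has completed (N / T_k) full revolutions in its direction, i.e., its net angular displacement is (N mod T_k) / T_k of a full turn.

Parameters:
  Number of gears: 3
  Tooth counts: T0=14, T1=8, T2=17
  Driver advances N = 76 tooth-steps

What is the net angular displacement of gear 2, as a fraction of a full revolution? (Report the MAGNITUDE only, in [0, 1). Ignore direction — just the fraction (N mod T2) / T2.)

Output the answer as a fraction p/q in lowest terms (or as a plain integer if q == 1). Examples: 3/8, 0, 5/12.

Chain of 3 gears, tooth counts: [14, 8, 17]
  gear 0: T0=14, direction=positive, advance = 76 mod 14 = 6 teeth = 6/14 turn
  gear 1: T1=8, direction=negative, advance = 76 mod 8 = 4 teeth = 4/8 turn
  gear 2: T2=17, direction=positive, advance = 76 mod 17 = 8 teeth = 8/17 turn
Gear 2: 76 mod 17 = 8
Fraction = 8 / 17 = 8/17 (gcd(8,17)=1) = 8/17

Answer: 8/17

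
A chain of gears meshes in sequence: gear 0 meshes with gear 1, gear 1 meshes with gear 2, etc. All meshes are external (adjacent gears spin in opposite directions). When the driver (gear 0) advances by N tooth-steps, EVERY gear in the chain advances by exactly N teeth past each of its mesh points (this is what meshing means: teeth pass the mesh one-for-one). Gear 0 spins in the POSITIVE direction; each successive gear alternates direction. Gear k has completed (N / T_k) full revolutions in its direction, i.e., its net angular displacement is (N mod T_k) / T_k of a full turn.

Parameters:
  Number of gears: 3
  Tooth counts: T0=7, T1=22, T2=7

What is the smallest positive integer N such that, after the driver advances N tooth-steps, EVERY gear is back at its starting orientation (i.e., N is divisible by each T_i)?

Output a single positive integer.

Gear k returns to start when N is a multiple of T_k.
All gears at start simultaneously when N is a common multiple of [7, 22, 7]; the smallest such N is lcm(7, 22, 7).
Start: lcm = T0 = 7
Fold in T1=22: gcd(7, 22) = 1; lcm(7, 22) = 7 * 22 / 1 = 154 / 1 = 154
Fold in T2=7: gcd(154, 7) = 7; lcm(154, 7) = 154 * 7 / 7 = 1078 / 7 = 154
Full cycle length = 154

Answer: 154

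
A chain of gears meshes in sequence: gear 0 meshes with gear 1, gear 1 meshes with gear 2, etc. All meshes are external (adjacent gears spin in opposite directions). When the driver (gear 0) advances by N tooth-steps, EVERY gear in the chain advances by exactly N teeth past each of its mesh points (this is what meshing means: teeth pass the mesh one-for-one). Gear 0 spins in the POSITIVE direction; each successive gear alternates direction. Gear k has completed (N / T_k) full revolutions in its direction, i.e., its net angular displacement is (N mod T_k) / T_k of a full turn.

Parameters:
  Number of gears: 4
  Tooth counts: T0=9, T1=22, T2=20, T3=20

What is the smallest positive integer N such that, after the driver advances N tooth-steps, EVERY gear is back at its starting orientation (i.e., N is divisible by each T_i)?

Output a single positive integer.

Answer: 1980

Derivation:
Gear k returns to start when N is a multiple of T_k.
All gears at start simultaneously when N is a common multiple of [9, 22, 20, 20]; the smallest such N is lcm(9, 22, 20, 20).
Start: lcm = T0 = 9
Fold in T1=22: gcd(9, 22) = 1; lcm(9, 22) = 9 * 22 / 1 = 198 / 1 = 198
Fold in T2=20: gcd(198, 20) = 2; lcm(198, 20) = 198 * 20 / 2 = 3960 / 2 = 1980
Fold in T3=20: gcd(1980, 20) = 20; lcm(1980, 20) = 1980 * 20 / 20 = 39600 / 20 = 1980
Full cycle length = 1980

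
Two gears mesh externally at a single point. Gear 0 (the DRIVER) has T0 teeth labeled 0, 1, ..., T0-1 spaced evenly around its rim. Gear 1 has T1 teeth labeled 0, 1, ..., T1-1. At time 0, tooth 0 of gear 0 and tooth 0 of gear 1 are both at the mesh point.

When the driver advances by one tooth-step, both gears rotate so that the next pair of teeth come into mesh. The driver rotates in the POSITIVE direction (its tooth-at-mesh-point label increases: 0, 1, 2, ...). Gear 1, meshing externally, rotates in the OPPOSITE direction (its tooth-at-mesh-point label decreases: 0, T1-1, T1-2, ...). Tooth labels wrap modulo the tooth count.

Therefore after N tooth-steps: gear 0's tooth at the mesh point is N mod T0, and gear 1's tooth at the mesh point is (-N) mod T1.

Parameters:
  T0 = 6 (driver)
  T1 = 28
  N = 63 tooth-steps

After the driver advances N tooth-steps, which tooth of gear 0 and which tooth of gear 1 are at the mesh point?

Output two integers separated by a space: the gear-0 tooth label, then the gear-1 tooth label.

Gear 0 (driver, T0=6): tooth at mesh = N mod T0
  63 = 10 * 6 + 3, so 63 mod 6 = 3
  gear 0 tooth = 3
Gear 1 (driven, T1=28): tooth at mesh = (-N) mod T1
  63 = 2 * 28 + 7, so 63 mod 28 = 7
  (-63) mod 28 = (-7) mod 28 = 28 - 7 = 21
Mesh after 63 steps: gear-0 tooth 3 meets gear-1 tooth 21

Answer: 3 21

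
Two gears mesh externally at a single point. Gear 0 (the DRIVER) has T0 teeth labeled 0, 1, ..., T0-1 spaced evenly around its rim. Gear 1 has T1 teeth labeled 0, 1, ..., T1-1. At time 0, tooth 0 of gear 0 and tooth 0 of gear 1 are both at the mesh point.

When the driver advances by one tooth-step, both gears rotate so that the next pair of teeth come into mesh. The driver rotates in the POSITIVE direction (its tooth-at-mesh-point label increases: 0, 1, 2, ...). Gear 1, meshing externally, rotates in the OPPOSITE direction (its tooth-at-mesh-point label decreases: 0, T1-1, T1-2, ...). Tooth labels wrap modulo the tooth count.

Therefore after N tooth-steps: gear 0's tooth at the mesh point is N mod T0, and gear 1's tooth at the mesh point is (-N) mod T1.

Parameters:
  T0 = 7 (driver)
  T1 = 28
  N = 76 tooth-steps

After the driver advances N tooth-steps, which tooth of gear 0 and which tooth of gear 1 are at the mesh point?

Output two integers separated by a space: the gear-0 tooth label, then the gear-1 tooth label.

Answer: 6 8

Derivation:
Gear 0 (driver, T0=7): tooth at mesh = N mod T0
  76 = 10 * 7 + 6, so 76 mod 7 = 6
  gear 0 tooth = 6
Gear 1 (driven, T1=28): tooth at mesh = (-N) mod T1
  76 = 2 * 28 + 20, so 76 mod 28 = 20
  (-76) mod 28 = (-20) mod 28 = 28 - 20 = 8
Mesh after 76 steps: gear-0 tooth 6 meets gear-1 tooth 8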